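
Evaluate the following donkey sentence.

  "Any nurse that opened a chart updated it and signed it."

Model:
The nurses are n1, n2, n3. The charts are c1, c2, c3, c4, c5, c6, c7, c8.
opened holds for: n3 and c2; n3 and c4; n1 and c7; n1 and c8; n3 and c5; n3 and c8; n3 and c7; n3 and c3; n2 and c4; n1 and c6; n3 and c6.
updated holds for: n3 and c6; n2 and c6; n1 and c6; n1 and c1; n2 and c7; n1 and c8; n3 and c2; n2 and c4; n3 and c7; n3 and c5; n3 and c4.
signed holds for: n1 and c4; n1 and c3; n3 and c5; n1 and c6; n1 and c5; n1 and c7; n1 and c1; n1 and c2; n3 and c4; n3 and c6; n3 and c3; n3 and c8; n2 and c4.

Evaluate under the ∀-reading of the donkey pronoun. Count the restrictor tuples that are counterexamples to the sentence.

6

"it" takes "a chart" as antecedent — a donkey pronoun bound across the clause boundary.
Strong reading: for every (n,c) with opened(n,c), updated(n,c) ∧ signed(n,c).
Restrictor pairs: (n1,c6) ✓  (n1,c7) ✗  (n1,c8) ✗  (n2,c4) ✓  (n3,c2) ✗  (n3,c3) ✗  (n3,c4) ✓  (n3,c5) ✓  (n3,c6) ✓  (n3,c7) ✗  (n3,c8) ✗
Counterexamples (restrictor pairs failing the scope): 6.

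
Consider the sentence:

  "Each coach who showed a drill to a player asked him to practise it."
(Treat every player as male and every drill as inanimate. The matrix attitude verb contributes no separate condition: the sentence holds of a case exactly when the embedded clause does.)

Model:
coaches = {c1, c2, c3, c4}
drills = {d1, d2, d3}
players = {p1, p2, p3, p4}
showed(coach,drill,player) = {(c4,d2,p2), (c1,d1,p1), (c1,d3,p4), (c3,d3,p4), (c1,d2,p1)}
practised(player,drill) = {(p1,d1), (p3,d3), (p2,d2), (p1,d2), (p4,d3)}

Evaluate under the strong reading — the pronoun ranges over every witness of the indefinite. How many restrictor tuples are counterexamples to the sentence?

"him" takes "a player" as antecedent and "it" takes "a drill"; both are donkey pronouns co-varying with the restrictor.
Strong reading: for every (c,d,p) with showed(c,d,p), practised(p,d).
Restrictor triples: (c1,d1,p1)→practised(p1,d1) ✓  (c1,d2,p1)→practised(p1,d2) ✓  (c1,d3,p4)→practised(p4,d3) ✓  (c3,d3,p4)→practised(p4,d3) ✓  (c4,d2,p2)→practised(p2,d2) ✓
Counterexamples (restrictor triples failing the scope): 0.

0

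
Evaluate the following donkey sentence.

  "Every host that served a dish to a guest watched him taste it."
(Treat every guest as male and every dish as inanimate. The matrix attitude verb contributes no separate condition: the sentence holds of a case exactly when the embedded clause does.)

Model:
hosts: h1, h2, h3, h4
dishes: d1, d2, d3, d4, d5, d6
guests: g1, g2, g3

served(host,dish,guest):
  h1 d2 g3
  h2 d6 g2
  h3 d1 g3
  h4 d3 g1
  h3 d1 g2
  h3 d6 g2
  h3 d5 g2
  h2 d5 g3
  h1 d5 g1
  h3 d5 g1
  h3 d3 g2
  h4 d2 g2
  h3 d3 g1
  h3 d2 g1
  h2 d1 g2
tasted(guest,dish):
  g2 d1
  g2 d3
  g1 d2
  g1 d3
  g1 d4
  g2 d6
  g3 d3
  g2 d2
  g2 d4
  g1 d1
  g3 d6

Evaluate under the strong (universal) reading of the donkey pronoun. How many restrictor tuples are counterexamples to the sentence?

"him" takes "a guest" as antecedent and "it" takes "a dish"; both are donkey pronouns co-varying with the restrictor.
Strong reading: for every (h,d,g) with served(h,d,g), tasted(g,d).
Restrictor triples: (h1,d2,g3)→tasted(g3,d2) ✗  (h1,d5,g1)→tasted(g1,d5) ✗  (h2,d1,g2)→tasted(g2,d1) ✓  (h2,d5,g3)→tasted(g3,d5) ✗  (h2,d6,g2)→tasted(g2,d6) ✓  (h3,d1,g2)→tasted(g2,d1) ✓  (h3,d1,g3)→tasted(g3,d1) ✗  (h3,d2,g1)→tasted(g1,d2) ✓  (h3,d3,g1)→tasted(g1,d3) ✓  (h3,d3,g2)→tasted(g2,d3) ✓  (h3,d5,g1)→tasted(g1,d5) ✗  (h3,d5,g2)→tasted(g2,d5) ✗  (h3,d6,g2)→tasted(g2,d6) ✓  (h4,d2,g2)→tasted(g2,d2) ✓  (h4,d3,g1)→tasted(g1,d3) ✓
Counterexamples (restrictor triples failing the scope): 6.

6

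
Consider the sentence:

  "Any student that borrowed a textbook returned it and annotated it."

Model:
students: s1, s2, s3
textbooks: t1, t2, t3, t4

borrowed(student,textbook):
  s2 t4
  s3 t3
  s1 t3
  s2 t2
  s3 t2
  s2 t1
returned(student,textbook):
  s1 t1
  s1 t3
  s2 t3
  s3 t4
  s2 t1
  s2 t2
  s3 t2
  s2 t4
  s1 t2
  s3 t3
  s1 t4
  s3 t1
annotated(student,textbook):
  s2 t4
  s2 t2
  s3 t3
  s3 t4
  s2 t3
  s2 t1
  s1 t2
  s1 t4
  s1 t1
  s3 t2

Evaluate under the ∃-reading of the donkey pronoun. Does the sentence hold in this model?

False

"it" takes "a textbook" as antecedent — a donkey pronoun bound across the clause boundary.
Weak reading: every student s with some borrowed-textbook has at least one borrowed-textbook t such that returned(s,t) ∧ annotated(s,t).
Per student: s1:✗  s2:✓  s3:✓
s1 has no witness among its borrowed-textbooks.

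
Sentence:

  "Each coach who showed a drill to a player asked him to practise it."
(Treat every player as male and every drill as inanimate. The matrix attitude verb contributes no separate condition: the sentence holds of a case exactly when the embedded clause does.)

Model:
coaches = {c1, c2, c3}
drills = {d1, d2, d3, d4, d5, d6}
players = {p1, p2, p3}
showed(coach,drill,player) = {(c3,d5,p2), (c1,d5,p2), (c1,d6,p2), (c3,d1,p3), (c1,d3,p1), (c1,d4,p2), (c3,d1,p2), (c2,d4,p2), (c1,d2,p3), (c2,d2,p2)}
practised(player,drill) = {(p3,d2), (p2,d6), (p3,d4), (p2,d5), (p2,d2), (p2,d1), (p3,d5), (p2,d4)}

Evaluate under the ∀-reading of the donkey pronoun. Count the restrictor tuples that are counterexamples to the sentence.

2

"him" takes "a player" as antecedent and "it" takes "a drill"; both are donkey pronouns co-varying with the restrictor.
Strong reading: for every (c,d,p) with showed(c,d,p), practised(p,d).
Restrictor triples: (c1,d2,p3)→practised(p3,d2) ✓  (c1,d3,p1)→practised(p1,d3) ✗  (c1,d4,p2)→practised(p2,d4) ✓  (c1,d5,p2)→practised(p2,d5) ✓  (c1,d6,p2)→practised(p2,d6) ✓  (c2,d2,p2)→practised(p2,d2) ✓  (c2,d4,p2)→practised(p2,d4) ✓  (c3,d1,p2)→practised(p2,d1) ✓  (c3,d1,p3)→practised(p3,d1) ✗  (c3,d5,p2)→practised(p2,d5) ✓
Counterexamples (restrictor triples failing the scope): 2.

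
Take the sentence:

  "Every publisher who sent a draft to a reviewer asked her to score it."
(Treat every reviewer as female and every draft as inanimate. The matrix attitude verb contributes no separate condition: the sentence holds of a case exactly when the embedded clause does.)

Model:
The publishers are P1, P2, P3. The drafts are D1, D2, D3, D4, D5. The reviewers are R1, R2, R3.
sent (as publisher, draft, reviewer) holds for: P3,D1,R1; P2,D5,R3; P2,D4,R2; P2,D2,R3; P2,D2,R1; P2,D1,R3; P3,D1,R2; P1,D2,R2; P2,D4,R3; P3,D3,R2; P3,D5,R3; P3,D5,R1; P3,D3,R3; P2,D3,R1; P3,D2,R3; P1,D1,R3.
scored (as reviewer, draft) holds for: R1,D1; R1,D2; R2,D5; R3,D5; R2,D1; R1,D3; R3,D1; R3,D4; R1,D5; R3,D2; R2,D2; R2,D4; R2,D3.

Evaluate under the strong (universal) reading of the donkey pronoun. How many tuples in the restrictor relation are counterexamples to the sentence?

1

"her" takes "a reviewer" as antecedent and "it" takes "a draft"; both are donkey pronouns co-varying with the restrictor.
Strong reading: for every (p,d,r) with sent(p,d,r), scored(r,d).
Restrictor triples: (P1,D1,R3)→scored(R3,D1) ✓  (P1,D2,R2)→scored(R2,D2) ✓  (P2,D1,R3)→scored(R3,D1) ✓  (P2,D2,R1)→scored(R1,D2) ✓  (P2,D2,R3)→scored(R3,D2) ✓  (P2,D3,R1)→scored(R1,D3) ✓  (P2,D4,R2)→scored(R2,D4) ✓  (P2,D4,R3)→scored(R3,D4) ✓  (P2,D5,R3)→scored(R3,D5) ✓  (P3,D1,R1)→scored(R1,D1) ✓  (P3,D1,R2)→scored(R2,D1) ✓  (P3,D2,R3)→scored(R3,D2) ✓  (P3,D3,R2)→scored(R2,D3) ✓  (P3,D3,R3)→scored(R3,D3) ✗  (P3,D5,R1)→scored(R1,D5) ✓  (P3,D5,R3)→scored(R3,D5) ✓
Counterexamples (restrictor triples failing the scope): 1.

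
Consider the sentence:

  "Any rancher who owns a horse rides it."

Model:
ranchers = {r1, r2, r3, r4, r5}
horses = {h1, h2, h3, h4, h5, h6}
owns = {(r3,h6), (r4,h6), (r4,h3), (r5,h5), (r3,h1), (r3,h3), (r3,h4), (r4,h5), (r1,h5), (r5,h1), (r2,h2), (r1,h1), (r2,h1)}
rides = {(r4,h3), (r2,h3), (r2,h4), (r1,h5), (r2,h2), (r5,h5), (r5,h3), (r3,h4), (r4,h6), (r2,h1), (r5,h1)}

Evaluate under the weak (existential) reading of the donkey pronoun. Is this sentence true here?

True

"it" takes "a horse" as antecedent — a donkey pronoun bound across the clause boundary.
Weak reading: every rancher r with some owns-horse has at least one owns-horse h such that rides(r,h).
Per rancher: r1:✓  r2:✓  r3:✓  r4:✓  r5:✓
Every rancher in the restrictor has a witness.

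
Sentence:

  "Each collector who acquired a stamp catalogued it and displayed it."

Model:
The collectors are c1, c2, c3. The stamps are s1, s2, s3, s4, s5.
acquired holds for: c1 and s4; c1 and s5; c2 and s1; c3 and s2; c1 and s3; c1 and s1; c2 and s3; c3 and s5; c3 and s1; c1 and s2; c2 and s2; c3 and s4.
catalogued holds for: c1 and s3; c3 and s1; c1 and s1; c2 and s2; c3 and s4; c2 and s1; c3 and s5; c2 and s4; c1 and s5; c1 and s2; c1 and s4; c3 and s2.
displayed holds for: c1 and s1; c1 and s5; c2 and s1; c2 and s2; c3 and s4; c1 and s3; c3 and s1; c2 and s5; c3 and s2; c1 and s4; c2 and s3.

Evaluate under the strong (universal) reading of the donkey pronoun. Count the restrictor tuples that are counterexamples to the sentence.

3

"it" takes "a stamp" as antecedent — a donkey pronoun bound across the clause boundary.
Strong reading: for every (c,s) with acquired(c,s), catalogued(c,s) ∧ displayed(c,s).
Restrictor pairs: (c1,s1) ✓  (c1,s2) ✗  (c1,s3) ✓  (c1,s4) ✓  (c1,s5) ✓  (c2,s1) ✓  (c2,s2) ✓  (c2,s3) ✗  (c3,s1) ✓  (c3,s2) ✓  (c3,s4) ✓  (c3,s5) ✗
Counterexamples (restrictor pairs failing the scope): 3.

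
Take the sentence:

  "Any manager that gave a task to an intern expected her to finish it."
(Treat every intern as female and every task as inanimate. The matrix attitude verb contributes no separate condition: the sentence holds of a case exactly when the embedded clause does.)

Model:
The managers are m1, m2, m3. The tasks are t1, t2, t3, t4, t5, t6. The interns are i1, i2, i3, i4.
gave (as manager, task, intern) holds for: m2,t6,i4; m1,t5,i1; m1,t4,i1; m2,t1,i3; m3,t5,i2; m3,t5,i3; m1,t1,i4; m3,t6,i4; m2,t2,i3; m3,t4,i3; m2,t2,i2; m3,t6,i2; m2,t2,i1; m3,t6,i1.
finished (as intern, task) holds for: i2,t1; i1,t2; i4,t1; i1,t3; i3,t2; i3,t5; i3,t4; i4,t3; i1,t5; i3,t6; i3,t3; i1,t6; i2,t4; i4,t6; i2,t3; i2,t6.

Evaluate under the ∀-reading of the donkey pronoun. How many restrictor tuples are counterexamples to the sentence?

"her" takes "an intern" as antecedent and "it" takes "a task"; both are donkey pronouns co-varying with the restrictor.
Strong reading: for every (m,t,i) with gave(m,t,i), finished(i,t).
Restrictor triples: (m1,t1,i4)→finished(i4,t1) ✓  (m1,t4,i1)→finished(i1,t4) ✗  (m1,t5,i1)→finished(i1,t5) ✓  (m2,t1,i3)→finished(i3,t1) ✗  (m2,t2,i1)→finished(i1,t2) ✓  (m2,t2,i2)→finished(i2,t2) ✗  (m2,t2,i3)→finished(i3,t2) ✓  (m2,t6,i4)→finished(i4,t6) ✓  (m3,t4,i3)→finished(i3,t4) ✓  (m3,t5,i2)→finished(i2,t5) ✗  (m3,t5,i3)→finished(i3,t5) ✓  (m3,t6,i1)→finished(i1,t6) ✓  (m3,t6,i2)→finished(i2,t6) ✓  (m3,t6,i4)→finished(i4,t6) ✓
Counterexamples (restrictor triples failing the scope): 4.

4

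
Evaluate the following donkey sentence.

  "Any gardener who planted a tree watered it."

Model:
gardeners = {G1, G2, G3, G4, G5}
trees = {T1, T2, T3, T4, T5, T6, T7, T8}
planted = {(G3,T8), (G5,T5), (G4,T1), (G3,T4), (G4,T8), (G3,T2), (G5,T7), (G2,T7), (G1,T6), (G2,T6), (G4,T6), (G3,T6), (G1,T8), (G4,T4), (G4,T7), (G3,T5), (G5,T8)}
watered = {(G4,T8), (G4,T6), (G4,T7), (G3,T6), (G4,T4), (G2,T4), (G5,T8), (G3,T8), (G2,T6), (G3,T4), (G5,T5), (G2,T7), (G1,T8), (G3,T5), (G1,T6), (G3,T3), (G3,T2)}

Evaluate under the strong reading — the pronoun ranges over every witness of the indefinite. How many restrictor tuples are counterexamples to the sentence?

"it" takes "a tree" as antecedent — a donkey pronoun bound across the clause boundary.
Strong reading: for every (g,t) with planted(g,t), watered(g,t).
Restrictor pairs: (G1,T6) ✓  (G1,T8) ✓  (G2,T6) ✓  (G2,T7) ✓  (G3,T2) ✓  (G3,T4) ✓  (G3,T5) ✓  (G3,T6) ✓  (G3,T8) ✓  (G4,T1) ✗  (G4,T4) ✓  (G4,T6) ✓  (G4,T7) ✓  (G4,T8) ✓  (G5,T5) ✓  (G5,T7) ✗  (G5,T8) ✓
Counterexamples (restrictor pairs failing the scope): 2.

2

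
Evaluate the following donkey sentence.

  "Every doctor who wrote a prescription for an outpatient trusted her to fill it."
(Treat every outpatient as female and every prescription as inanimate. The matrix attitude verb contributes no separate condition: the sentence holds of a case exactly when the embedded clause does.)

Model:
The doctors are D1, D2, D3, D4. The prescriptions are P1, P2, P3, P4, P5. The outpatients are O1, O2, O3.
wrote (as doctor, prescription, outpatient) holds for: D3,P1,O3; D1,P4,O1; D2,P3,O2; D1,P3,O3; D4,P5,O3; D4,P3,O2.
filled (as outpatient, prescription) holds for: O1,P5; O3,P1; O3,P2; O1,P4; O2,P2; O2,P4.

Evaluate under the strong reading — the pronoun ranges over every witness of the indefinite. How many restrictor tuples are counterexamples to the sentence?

4

"her" takes "an outpatient" as antecedent and "it" takes "a prescription"; both are donkey pronouns co-varying with the restrictor.
Strong reading: for every (d,p,o) with wrote(d,p,o), filled(o,p).
Restrictor triples: (D1,P3,O3)→filled(O3,P3) ✗  (D1,P4,O1)→filled(O1,P4) ✓  (D2,P3,O2)→filled(O2,P3) ✗  (D3,P1,O3)→filled(O3,P1) ✓  (D4,P3,O2)→filled(O2,P3) ✗  (D4,P5,O3)→filled(O3,P5) ✗
Counterexamples (restrictor triples failing the scope): 4.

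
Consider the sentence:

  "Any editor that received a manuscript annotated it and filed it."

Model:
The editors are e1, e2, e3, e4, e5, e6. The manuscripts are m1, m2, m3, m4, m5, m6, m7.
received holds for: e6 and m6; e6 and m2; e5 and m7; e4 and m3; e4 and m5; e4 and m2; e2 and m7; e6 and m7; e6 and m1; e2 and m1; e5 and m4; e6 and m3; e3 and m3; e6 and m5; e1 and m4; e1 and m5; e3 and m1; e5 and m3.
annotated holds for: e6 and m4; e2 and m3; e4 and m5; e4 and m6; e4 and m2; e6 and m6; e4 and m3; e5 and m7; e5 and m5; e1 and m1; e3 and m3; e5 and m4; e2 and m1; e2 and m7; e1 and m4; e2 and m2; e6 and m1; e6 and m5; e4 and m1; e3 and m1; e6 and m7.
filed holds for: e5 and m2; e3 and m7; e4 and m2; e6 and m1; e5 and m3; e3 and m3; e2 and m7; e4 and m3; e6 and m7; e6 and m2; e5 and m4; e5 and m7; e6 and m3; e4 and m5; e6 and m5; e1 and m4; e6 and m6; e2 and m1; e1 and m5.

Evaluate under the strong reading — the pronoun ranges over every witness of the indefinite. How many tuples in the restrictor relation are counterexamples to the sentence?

5

"it" takes "a manuscript" as antecedent — a donkey pronoun bound across the clause boundary.
Strong reading: for every (e,m) with received(e,m), annotated(e,m) ∧ filed(e,m).
Restrictor pairs: (e1,m4) ✓  (e1,m5) ✗  (e2,m1) ✓  (e2,m7) ✓  (e3,m1) ✗  (e3,m3) ✓  (e4,m2) ✓  (e4,m3) ✓  (e4,m5) ✓  (e5,m3) ✗  (e5,m4) ✓  (e5,m7) ✓  (e6,m1) ✓  (e6,m2) ✗  (e6,m3) ✗  (e6,m5) ✓  (e6,m6) ✓  (e6,m7) ✓
Counterexamples (restrictor pairs failing the scope): 5.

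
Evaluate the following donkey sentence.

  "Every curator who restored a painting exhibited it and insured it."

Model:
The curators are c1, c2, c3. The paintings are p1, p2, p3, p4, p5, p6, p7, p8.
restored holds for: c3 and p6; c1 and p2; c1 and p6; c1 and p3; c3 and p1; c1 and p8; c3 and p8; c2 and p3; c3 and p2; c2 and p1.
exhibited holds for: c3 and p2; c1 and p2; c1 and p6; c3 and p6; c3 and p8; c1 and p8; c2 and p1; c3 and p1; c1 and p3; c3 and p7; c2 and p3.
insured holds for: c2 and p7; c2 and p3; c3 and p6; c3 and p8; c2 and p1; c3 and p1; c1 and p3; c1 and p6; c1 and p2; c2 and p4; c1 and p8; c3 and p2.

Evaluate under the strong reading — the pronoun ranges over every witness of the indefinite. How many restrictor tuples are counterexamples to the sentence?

"it" takes "a painting" as antecedent — a donkey pronoun bound across the clause boundary.
Strong reading: for every (c,p) with restored(c,p), exhibited(c,p) ∧ insured(c,p).
Restrictor pairs: (c1,p2) ✓  (c1,p3) ✓  (c1,p6) ✓  (c1,p8) ✓  (c2,p1) ✓  (c2,p3) ✓  (c3,p1) ✓  (c3,p2) ✓  (c3,p6) ✓  (c3,p8) ✓
Counterexamples (restrictor pairs failing the scope): 0.

0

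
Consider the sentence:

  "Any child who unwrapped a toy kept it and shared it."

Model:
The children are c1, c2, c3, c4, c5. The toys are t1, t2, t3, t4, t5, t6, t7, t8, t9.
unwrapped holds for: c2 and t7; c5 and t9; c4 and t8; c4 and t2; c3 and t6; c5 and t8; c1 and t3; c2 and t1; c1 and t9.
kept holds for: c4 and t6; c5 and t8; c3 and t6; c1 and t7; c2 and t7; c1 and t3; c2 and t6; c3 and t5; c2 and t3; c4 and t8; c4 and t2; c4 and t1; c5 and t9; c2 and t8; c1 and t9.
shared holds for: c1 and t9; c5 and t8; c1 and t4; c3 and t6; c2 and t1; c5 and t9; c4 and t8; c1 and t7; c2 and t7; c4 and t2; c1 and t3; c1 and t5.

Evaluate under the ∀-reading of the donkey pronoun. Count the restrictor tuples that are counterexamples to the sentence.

1

"it" takes "a toy" as antecedent — a donkey pronoun bound across the clause boundary.
Strong reading: for every (c,t) with unwrapped(c,t), kept(c,t) ∧ shared(c,t).
Restrictor pairs: (c1,t3) ✓  (c1,t9) ✓  (c2,t1) ✗  (c2,t7) ✓  (c3,t6) ✓  (c4,t2) ✓  (c4,t8) ✓  (c5,t8) ✓  (c5,t9) ✓
Counterexamples (restrictor pairs failing the scope): 1.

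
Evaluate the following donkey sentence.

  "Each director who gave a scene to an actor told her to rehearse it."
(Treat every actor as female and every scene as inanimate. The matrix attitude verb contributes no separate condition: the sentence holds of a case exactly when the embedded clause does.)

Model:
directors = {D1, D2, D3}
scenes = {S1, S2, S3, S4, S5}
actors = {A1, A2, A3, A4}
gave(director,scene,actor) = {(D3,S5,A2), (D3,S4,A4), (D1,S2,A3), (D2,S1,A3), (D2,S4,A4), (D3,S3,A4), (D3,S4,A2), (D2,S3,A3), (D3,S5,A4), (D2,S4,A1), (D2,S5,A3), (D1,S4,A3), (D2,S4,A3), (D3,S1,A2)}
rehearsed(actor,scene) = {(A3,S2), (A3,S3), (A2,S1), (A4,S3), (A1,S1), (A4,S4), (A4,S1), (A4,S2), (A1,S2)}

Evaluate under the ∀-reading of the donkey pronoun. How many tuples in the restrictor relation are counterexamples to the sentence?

8

"her" takes "an actor" as antecedent and "it" takes "a scene"; both are donkey pronouns co-varying with the restrictor.
Strong reading: for every (d,s,a) with gave(d,s,a), rehearsed(a,s).
Restrictor triples: (D1,S2,A3)→rehearsed(A3,S2) ✓  (D1,S4,A3)→rehearsed(A3,S4) ✗  (D2,S1,A3)→rehearsed(A3,S1) ✗  (D2,S3,A3)→rehearsed(A3,S3) ✓  (D2,S4,A1)→rehearsed(A1,S4) ✗  (D2,S4,A3)→rehearsed(A3,S4) ✗  (D2,S4,A4)→rehearsed(A4,S4) ✓  (D2,S5,A3)→rehearsed(A3,S5) ✗  (D3,S1,A2)→rehearsed(A2,S1) ✓  (D3,S3,A4)→rehearsed(A4,S3) ✓  (D3,S4,A2)→rehearsed(A2,S4) ✗  (D3,S4,A4)→rehearsed(A4,S4) ✓  (D3,S5,A2)→rehearsed(A2,S5) ✗  (D3,S5,A4)→rehearsed(A4,S5) ✗
Counterexamples (restrictor triples failing the scope): 8.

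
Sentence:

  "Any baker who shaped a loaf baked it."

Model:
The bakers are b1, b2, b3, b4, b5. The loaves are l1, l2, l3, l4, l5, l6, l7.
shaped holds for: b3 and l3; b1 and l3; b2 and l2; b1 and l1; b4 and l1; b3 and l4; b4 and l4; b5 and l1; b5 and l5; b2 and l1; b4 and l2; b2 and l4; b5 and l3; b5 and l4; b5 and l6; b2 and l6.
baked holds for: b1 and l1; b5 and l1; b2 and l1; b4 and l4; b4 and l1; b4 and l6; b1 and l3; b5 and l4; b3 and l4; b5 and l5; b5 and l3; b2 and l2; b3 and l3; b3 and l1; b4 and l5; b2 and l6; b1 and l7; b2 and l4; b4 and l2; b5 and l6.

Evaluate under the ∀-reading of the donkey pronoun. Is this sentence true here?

"it" takes "a loaf" as antecedent — a donkey pronoun bound across the clause boundary.
Strong reading: for every (b,l) with shaped(b,l), baked(b,l).
Restrictor pairs: (b1,l1) ✓  (b1,l3) ✓  (b2,l1) ✓  (b2,l2) ✓  (b2,l4) ✓  (b2,l6) ✓  (b3,l3) ✓  (b3,l4) ✓  (b4,l1) ✓  (b4,l2) ✓  (b4,l4) ✓  (b5,l1) ✓  (b5,l3) ✓  (b5,l4) ✓  (b5,l5) ✓  (b5,l6) ✓
Every restrictor pair satisfies the scope.

True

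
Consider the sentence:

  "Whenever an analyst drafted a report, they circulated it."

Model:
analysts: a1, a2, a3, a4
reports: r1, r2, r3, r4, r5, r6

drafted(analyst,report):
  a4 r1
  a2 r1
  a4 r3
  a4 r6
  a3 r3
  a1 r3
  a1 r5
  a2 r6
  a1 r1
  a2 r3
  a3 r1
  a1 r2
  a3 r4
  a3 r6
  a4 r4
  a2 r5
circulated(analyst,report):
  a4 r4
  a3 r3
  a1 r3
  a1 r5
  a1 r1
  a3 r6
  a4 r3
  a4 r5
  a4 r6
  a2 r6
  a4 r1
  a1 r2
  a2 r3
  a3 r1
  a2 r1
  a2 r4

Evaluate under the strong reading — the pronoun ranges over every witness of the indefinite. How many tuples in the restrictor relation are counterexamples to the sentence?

"it" takes "a report" as antecedent — a donkey pronoun bound across the clause boundary.
Strong reading: for every (a,r) with drafted(a,r), circulated(a,r).
Restrictor pairs: (a1,r1) ✓  (a1,r2) ✓  (a1,r3) ✓  (a1,r5) ✓  (a2,r1) ✓  (a2,r3) ✓  (a2,r5) ✗  (a2,r6) ✓  (a3,r1) ✓  (a3,r3) ✓  (a3,r4) ✗  (a3,r6) ✓  (a4,r1) ✓  (a4,r3) ✓  (a4,r4) ✓  (a4,r6) ✓
Counterexamples (restrictor pairs failing the scope): 2.

2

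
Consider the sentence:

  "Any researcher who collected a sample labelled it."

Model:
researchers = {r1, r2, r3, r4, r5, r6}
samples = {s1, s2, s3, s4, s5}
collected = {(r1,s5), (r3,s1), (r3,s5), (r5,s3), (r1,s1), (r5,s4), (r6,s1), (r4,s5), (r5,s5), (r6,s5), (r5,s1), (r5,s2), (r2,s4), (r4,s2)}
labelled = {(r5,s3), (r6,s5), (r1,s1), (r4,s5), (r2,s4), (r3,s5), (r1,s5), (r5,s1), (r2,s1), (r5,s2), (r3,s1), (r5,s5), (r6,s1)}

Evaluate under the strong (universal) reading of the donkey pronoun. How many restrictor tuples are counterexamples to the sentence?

2

"it" takes "a sample" as antecedent — a donkey pronoun bound across the clause boundary.
Strong reading: for every (r,s) with collected(r,s), labelled(r,s).
Restrictor pairs: (r1,s1) ✓  (r1,s5) ✓  (r2,s4) ✓  (r3,s1) ✓  (r3,s5) ✓  (r4,s2) ✗  (r4,s5) ✓  (r5,s1) ✓  (r5,s2) ✓  (r5,s3) ✓  (r5,s4) ✗  (r5,s5) ✓  (r6,s1) ✓  (r6,s5) ✓
Counterexamples (restrictor pairs failing the scope): 2.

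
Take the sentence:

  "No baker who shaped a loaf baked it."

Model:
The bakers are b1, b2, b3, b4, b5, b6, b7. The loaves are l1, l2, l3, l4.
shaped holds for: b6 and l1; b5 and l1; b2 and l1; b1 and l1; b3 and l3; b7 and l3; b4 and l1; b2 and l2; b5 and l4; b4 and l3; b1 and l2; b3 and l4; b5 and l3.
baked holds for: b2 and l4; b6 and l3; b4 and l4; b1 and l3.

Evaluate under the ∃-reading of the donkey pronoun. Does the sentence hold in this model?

"it" takes "a loaf" as antecedent — a donkey pronoun bound across the clause boundary.
Truth condition: for no (b,l) with shaped(b,l) does baked(b,l) hold.
Restrictor pairs — does the scope hold? (b1,l1):fails  (b1,l2):fails  (b2,l1):fails  (b2,l2):fails  (b3,l3):fails  (b3,l4):fails  (b4,l1):fails  (b4,l3):fails  (b5,l1):fails  (b5,l3):fails  (b5,l4):fails  (b6,l1):fails  (b7,l3):fails
Scope holds for no restrictor pair, so the sentence is true.

True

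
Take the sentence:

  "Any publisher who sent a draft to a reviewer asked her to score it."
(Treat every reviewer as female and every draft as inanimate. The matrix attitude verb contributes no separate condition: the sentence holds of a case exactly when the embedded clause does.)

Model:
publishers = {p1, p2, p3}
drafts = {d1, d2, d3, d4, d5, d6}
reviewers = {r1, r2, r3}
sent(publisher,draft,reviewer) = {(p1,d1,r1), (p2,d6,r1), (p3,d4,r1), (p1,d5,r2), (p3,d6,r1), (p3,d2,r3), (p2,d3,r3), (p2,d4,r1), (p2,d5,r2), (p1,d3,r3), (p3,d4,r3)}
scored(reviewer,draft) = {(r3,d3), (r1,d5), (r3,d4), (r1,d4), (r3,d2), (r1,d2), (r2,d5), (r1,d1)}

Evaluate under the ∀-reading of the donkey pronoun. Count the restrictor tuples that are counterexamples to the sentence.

2

"her" takes "a reviewer" as antecedent and "it" takes "a draft"; both are donkey pronouns co-varying with the restrictor.
Strong reading: for every (p,d,r) with sent(p,d,r), scored(r,d).
Restrictor triples: (p1,d1,r1)→scored(r1,d1) ✓  (p1,d3,r3)→scored(r3,d3) ✓  (p1,d5,r2)→scored(r2,d5) ✓  (p2,d3,r3)→scored(r3,d3) ✓  (p2,d4,r1)→scored(r1,d4) ✓  (p2,d5,r2)→scored(r2,d5) ✓  (p2,d6,r1)→scored(r1,d6) ✗  (p3,d2,r3)→scored(r3,d2) ✓  (p3,d4,r1)→scored(r1,d4) ✓  (p3,d4,r3)→scored(r3,d4) ✓  (p3,d6,r1)→scored(r1,d6) ✗
Counterexamples (restrictor triples failing the scope): 2.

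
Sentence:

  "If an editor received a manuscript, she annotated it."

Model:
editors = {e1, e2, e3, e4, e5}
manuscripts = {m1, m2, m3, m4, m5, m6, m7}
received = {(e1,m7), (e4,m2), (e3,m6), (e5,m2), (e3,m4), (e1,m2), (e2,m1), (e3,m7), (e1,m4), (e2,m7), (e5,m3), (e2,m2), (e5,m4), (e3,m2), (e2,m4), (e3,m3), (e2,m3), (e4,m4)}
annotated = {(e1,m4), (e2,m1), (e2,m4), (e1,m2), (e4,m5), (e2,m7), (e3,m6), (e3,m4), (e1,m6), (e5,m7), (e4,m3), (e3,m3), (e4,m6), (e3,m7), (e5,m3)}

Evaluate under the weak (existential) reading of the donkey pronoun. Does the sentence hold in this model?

False

"it" takes "a manuscript" as antecedent — a donkey pronoun bound across the clause boundary.
Weak reading: every editor e with some received-manuscript has at least one received-manuscript m such that annotated(e,m).
Per editor: e1:✓  e2:✓  e3:✓  e4:✗  e5:✓
e4 has no witness among its received-manuscripts.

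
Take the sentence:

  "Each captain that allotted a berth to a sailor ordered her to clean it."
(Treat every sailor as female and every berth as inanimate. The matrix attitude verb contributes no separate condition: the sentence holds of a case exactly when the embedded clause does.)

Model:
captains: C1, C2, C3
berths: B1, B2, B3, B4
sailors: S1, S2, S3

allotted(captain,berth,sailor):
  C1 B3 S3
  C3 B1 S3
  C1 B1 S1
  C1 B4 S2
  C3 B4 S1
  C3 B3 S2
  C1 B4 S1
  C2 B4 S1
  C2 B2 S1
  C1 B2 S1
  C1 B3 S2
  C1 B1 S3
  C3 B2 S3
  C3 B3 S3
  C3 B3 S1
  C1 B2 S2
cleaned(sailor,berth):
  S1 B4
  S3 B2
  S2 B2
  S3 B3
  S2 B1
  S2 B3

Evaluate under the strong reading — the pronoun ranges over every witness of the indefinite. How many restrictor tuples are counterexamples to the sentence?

7

"her" takes "a sailor" as antecedent and "it" takes "a berth"; both are donkey pronouns co-varying with the restrictor.
Strong reading: for every (c,b,s) with allotted(c,b,s), cleaned(s,b).
Restrictor triples: (C1,B1,S1)→cleaned(S1,B1) ✗  (C1,B1,S3)→cleaned(S3,B1) ✗  (C1,B2,S1)→cleaned(S1,B2) ✗  (C1,B2,S2)→cleaned(S2,B2) ✓  (C1,B3,S2)→cleaned(S2,B3) ✓  (C1,B3,S3)→cleaned(S3,B3) ✓  (C1,B4,S1)→cleaned(S1,B4) ✓  (C1,B4,S2)→cleaned(S2,B4) ✗  (C2,B2,S1)→cleaned(S1,B2) ✗  (C2,B4,S1)→cleaned(S1,B4) ✓  (C3,B1,S3)→cleaned(S3,B1) ✗  (C3,B2,S3)→cleaned(S3,B2) ✓  (C3,B3,S1)→cleaned(S1,B3) ✗  (C3,B3,S2)→cleaned(S2,B3) ✓  (C3,B3,S3)→cleaned(S3,B3) ✓  (C3,B4,S1)→cleaned(S1,B4) ✓
Counterexamples (restrictor triples failing the scope): 7.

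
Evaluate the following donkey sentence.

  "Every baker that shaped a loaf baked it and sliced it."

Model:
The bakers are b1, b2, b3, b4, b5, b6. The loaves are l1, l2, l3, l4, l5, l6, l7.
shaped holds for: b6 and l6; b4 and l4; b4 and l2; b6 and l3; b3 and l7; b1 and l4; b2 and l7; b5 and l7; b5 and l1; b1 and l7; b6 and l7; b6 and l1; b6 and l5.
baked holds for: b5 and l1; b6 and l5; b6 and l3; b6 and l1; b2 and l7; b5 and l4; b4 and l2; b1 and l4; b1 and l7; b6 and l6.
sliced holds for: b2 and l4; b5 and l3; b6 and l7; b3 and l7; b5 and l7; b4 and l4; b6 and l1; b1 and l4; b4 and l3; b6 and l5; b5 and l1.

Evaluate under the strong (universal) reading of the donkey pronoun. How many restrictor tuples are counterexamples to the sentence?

9

"it" takes "a loaf" as antecedent — a donkey pronoun bound across the clause boundary.
Strong reading: for every (b,l) with shaped(b,l), baked(b,l) ∧ sliced(b,l).
Restrictor pairs: (b1,l4) ✓  (b1,l7) ✗  (b2,l7) ✗  (b3,l7) ✗  (b4,l2) ✗  (b4,l4) ✗  (b5,l1) ✓  (b5,l7) ✗  (b6,l1) ✓  (b6,l3) ✗  (b6,l5) ✓  (b6,l6) ✗  (b6,l7) ✗
Counterexamples (restrictor pairs failing the scope): 9.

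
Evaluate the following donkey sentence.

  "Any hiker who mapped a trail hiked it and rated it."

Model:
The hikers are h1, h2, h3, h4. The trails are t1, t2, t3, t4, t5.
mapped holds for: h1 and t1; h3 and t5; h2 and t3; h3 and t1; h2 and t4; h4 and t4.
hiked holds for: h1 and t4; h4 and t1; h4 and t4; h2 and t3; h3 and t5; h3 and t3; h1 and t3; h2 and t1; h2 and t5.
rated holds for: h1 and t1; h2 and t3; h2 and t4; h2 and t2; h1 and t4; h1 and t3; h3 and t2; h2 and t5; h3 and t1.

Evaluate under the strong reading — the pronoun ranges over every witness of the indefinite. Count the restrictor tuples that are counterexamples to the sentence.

5

"it" takes "a trail" as antecedent — a donkey pronoun bound across the clause boundary.
Strong reading: for every (h,t) with mapped(h,t), hiked(h,t) ∧ rated(h,t).
Restrictor pairs: (h1,t1) ✗  (h2,t3) ✓  (h2,t4) ✗  (h3,t1) ✗  (h3,t5) ✗  (h4,t4) ✗
Counterexamples (restrictor pairs failing the scope): 5.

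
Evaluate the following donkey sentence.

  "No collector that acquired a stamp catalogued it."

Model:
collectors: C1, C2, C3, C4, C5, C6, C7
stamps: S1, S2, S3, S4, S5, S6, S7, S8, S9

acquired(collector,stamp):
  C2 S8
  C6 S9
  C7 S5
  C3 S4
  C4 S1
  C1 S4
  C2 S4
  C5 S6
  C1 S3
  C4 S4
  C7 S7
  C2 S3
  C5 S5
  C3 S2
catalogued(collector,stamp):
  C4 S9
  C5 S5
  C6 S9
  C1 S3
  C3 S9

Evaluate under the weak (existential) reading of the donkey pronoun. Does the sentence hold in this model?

"it" takes "a stamp" as antecedent — a donkey pronoun bound across the clause boundary.
Truth condition: for no (c,s) with acquired(c,s) does catalogued(c,s) hold.
Restrictor pairs — does the scope hold? (C1,S3):holds  (C1,S4):fails  (C2,S3):fails  (C2,S4):fails  (C2,S8):fails  (C3,S2):fails  (C3,S4):fails  (C4,S1):fails  (C4,S4):fails  (C5,S5):holds  (C5,S6):fails  (C6,S9):holds  (C7,S5):fails  (C7,S7):fails
Scope holds for 3 pair(s), so the sentence is false.

False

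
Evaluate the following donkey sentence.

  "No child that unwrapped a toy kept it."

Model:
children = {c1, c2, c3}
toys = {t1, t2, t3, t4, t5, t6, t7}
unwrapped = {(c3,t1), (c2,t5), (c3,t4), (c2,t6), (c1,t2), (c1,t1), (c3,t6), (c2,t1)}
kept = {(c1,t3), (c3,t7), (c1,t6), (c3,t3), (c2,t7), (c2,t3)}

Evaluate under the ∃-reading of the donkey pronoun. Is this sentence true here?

"it" takes "a toy" as antecedent — a donkey pronoun bound across the clause boundary.
Truth condition: for no (c,t) with unwrapped(c,t) does kept(c,t) hold.
Restrictor pairs — does the scope hold? (c1,t1):fails  (c1,t2):fails  (c2,t1):fails  (c2,t5):fails  (c2,t6):fails  (c3,t1):fails  (c3,t4):fails  (c3,t6):fails
Scope holds for no restrictor pair, so the sentence is true.

True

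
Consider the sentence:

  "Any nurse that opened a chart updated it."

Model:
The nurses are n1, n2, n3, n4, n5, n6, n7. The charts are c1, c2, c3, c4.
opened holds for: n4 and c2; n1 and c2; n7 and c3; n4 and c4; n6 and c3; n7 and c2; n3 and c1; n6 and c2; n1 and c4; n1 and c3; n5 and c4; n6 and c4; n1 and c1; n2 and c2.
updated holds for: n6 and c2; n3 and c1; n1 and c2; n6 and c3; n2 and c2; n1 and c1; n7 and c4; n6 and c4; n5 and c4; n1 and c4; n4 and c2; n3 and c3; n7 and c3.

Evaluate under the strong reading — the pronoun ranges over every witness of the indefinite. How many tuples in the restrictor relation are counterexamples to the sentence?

"it" takes "a chart" as antecedent — a donkey pronoun bound across the clause boundary.
Strong reading: for every (n,c) with opened(n,c), updated(n,c).
Restrictor pairs: (n1,c1) ✓  (n1,c2) ✓  (n1,c3) ✗  (n1,c4) ✓  (n2,c2) ✓  (n3,c1) ✓  (n4,c2) ✓  (n4,c4) ✗  (n5,c4) ✓  (n6,c2) ✓  (n6,c3) ✓  (n6,c4) ✓  (n7,c2) ✗  (n7,c3) ✓
Counterexamples (restrictor pairs failing the scope): 3.

3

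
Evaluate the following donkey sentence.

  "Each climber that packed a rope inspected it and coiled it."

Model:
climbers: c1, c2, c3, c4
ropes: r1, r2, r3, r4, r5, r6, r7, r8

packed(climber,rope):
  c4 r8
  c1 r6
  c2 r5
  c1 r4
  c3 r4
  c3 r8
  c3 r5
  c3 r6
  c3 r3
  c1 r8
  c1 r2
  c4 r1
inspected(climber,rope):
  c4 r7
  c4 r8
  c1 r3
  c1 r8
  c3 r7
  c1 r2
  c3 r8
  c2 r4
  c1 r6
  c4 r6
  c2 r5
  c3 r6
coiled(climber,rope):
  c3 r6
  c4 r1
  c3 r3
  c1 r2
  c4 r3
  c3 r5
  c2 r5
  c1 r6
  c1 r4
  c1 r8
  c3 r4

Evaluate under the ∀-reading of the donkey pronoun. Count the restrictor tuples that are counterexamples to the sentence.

7

"it" takes "a rope" as antecedent — a donkey pronoun bound across the clause boundary.
Strong reading: for every (c,r) with packed(c,r), inspected(c,r) ∧ coiled(c,r).
Restrictor pairs: (c1,r2) ✓  (c1,r4) ✗  (c1,r6) ✓  (c1,r8) ✓  (c2,r5) ✓  (c3,r3) ✗  (c3,r4) ✗  (c3,r5) ✗  (c3,r6) ✓  (c3,r8) ✗  (c4,r1) ✗  (c4,r8) ✗
Counterexamples (restrictor pairs failing the scope): 7.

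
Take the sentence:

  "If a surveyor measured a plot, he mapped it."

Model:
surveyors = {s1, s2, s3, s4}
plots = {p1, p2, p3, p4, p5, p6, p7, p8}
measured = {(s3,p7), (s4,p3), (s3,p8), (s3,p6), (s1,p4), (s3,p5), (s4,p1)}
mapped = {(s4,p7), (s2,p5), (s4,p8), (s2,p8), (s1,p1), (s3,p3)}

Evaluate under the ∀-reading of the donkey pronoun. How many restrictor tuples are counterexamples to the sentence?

7

"it" takes "a plot" as antecedent — a donkey pronoun bound across the clause boundary.
Strong reading: for every (s,p) with measured(s,p), mapped(s,p).
Restrictor pairs: (s1,p4) ✗  (s3,p5) ✗  (s3,p6) ✗  (s3,p7) ✗  (s3,p8) ✗  (s4,p1) ✗  (s4,p3) ✗
Counterexamples (restrictor pairs failing the scope): 7.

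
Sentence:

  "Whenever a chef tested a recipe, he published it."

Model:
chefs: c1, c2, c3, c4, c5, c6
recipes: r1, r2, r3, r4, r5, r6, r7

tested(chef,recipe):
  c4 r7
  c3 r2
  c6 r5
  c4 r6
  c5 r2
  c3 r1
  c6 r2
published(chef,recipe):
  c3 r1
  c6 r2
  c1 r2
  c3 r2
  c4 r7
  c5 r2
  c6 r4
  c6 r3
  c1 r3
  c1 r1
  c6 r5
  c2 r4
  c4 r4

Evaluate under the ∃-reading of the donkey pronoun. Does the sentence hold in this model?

"it" takes "a recipe" as antecedent — a donkey pronoun bound across the clause boundary.
Weak reading: every chef c with some tested-recipe has at least one tested-recipe r such that published(c,r).
Per chef: c3:✓  c4:✓  c5:✓  c6:✓
Every chef in the restrictor has a witness.

True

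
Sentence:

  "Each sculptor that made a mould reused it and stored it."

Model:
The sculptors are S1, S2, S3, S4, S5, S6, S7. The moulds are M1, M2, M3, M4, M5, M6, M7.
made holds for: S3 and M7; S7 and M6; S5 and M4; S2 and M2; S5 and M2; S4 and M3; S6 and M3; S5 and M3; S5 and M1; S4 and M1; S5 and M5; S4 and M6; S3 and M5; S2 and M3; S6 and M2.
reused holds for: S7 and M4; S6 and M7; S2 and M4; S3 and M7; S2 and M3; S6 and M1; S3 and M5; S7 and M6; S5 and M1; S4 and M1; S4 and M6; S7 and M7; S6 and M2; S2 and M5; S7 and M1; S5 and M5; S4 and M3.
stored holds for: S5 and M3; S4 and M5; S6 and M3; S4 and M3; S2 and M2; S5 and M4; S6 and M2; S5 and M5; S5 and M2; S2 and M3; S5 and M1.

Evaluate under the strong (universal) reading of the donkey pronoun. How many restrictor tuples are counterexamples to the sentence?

10

"it" takes "a mould" as antecedent — a donkey pronoun bound across the clause boundary.
Strong reading: for every (s,m) with made(s,m), reused(s,m) ∧ stored(s,m).
Restrictor pairs: (S2,M2) ✗  (S2,M3) ✓  (S3,M5) ✗  (S3,M7) ✗  (S4,M1) ✗  (S4,M3) ✓  (S4,M6) ✗  (S5,M1) ✓  (S5,M2) ✗  (S5,M3) ✗  (S5,M4) ✗  (S5,M5) ✓  (S6,M2) ✓  (S6,M3) ✗  (S7,M6) ✗
Counterexamples (restrictor pairs failing the scope): 10.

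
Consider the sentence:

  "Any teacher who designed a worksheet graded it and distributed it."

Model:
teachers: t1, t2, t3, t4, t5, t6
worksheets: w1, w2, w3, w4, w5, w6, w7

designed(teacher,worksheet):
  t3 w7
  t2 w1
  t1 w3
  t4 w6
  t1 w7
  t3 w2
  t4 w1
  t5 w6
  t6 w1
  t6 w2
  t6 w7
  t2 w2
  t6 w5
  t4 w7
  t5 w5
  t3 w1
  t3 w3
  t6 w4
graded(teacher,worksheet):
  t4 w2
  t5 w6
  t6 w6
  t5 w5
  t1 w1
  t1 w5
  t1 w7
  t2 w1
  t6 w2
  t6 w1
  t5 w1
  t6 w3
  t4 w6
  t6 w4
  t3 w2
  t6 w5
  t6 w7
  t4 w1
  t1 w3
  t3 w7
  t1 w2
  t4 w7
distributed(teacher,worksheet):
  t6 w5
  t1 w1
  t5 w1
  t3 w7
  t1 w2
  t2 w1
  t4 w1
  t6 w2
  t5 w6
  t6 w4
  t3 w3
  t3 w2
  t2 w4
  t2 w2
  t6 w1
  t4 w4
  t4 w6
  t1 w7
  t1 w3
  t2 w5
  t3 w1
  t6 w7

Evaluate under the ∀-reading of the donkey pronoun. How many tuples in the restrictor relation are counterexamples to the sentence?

5

"it" takes "a worksheet" as antecedent — a donkey pronoun bound across the clause boundary.
Strong reading: for every (t,w) with designed(t,w), graded(t,w) ∧ distributed(t,w).
Restrictor pairs: (t1,w3) ✓  (t1,w7) ✓  (t2,w1) ✓  (t2,w2) ✗  (t3,w1) ✗  (t3,w2) ✓  (t3,w3) ✗  (t3,w7) ✓  (t4,w1) ✓  (t4,w6) ✓  (t4,w7) ✗  (t5,w5) ✗  (t5,w6) ✓  (t6,w1) ✓  (t6,w2) ✓  (t6,w4) ✓  (t6,w5) ✓  (t6,w7) ✓
Counterexamples (restrictor pairs failing the scope): 5.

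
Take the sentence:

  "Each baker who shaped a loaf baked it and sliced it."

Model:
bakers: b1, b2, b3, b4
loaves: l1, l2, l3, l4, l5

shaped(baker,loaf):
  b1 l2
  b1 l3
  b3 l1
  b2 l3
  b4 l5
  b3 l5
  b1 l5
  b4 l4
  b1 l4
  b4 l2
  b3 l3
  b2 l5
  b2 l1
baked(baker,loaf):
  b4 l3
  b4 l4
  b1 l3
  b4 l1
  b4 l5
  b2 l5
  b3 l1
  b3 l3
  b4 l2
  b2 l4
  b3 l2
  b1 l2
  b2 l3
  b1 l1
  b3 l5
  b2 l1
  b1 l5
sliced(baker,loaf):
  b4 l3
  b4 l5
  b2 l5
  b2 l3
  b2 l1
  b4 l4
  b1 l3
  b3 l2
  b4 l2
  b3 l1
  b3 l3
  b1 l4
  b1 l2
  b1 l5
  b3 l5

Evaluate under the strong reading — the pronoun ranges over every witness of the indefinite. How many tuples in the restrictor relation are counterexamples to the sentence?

1

"it" takes "a loaf" as antecedent — a donkey pronoun bound across the clause boundary.
Strong reading: for every (b,l) with shaped(b,l), baked(b,l) ∧ sliced(b,l).
Restrictor pairs: (b1,l2) ✓  (b1,l3) ✓  (b1,l4) ✗  (b1,l5) ✓  (b2,l1) ✓  (b2,l3) ✓  (b2,l5) ✓  (b3,l1) ✓  (b3,l3) ✓  (b3,l5) ✓  (b4,l2) ✓  (b4,l4) ✓  (b4,l5) ✓
Counterexamples (restrictor pairs failing the scope): 1.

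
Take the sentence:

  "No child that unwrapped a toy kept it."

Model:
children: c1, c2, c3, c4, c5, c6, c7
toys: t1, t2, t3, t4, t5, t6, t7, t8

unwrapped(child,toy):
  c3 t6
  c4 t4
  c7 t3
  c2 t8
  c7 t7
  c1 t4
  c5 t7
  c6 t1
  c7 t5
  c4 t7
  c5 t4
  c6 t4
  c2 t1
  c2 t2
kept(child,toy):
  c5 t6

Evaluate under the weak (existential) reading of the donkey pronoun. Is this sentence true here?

True

"it" takes "a toy" as antecedent — a donkey pronoun bound across the clause boundary.
Truth condition: for no (c,t) with unwrapped(c,t) does kept(c,t) hold.
Restrictor pairs — does the scope hold? (c1,t4):fails  (c2,t1):fails  (c2,t2):fails  (c2,t8):fails  (c3,t6):fails  (c4,t4):fails  (c4,t7):fails  (c5,t4):fails  (c5,t7):fails  (c6,t1):fails  (c6,t4):fails  (c7,t3):fails  (c7,t5):fails  (c7,t7):fails
Scope holds for no restrictor pair, so the sentence is true.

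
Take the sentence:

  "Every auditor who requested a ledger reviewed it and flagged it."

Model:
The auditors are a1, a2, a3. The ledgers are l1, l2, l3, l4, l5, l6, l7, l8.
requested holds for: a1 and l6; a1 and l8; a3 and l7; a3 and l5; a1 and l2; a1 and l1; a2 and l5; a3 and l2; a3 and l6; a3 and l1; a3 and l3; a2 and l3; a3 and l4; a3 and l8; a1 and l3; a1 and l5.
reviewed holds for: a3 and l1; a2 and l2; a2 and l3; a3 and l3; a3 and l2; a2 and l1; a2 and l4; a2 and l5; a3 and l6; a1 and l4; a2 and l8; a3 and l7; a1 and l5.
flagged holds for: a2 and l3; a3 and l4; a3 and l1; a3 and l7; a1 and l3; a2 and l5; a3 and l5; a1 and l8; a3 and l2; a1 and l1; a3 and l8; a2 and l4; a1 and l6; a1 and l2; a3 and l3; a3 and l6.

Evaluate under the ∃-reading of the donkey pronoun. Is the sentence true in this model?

"it" takes "a ledger" as antecedent — a donkey pronoun bound across the clause boundary.
Weak reading: every auditor a with some requested-ledger has at least one requested-ledger l such that reviewed(a,l) ∧ flagged(a,l).
Per auditor: a1:✗  a2:✓  a3:✓
a1 has no witness among its requested-ledgers.

False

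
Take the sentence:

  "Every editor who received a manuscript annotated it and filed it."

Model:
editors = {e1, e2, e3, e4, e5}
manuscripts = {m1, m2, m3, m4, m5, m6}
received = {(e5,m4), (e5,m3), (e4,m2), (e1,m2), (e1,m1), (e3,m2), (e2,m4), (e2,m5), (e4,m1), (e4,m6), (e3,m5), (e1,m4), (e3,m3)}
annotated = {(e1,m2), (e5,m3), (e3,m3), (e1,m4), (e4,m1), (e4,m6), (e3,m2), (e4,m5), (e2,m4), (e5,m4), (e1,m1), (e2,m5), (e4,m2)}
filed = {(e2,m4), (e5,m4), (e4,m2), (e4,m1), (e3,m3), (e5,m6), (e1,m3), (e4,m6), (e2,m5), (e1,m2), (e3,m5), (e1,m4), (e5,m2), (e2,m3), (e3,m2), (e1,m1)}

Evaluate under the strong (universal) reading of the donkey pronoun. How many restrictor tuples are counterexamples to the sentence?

"it" takes "a manuscript" as antecedent — a donkey pronoun bound across the clause boundary.
Strong reading: for every (e,m) with received(e,m), annotated(e,m) ∧ filed(e,m).
Restrictor pairs: (e1,m1) ✓  (e1,m2) ✓  (e1,m4) ✓  (e2,m4) ✓  (e2,m5) ✓  (e3,m2) ✓  (e3,m3) ✓  (e3,m5) ✗  (e4,m1) ✓  (e4,m2) ✓  (e4,m6) ✓  (e5,m3) ✗  (e5,m4) ✓
Counterexamples (restrictor pairs failing the scope): 2.

2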